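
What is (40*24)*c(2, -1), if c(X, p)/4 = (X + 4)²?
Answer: 138240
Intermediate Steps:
c(X, p) = 4*(4 + X)² (c(X, p) = 4*(X + 4)² = 4*(4 + X)²)
(40*24)*c(2, -1) = (40*24)*(4*(4 + 2)²) = 960*(4*6²) = 960*(4*36) = 960*144 = 138240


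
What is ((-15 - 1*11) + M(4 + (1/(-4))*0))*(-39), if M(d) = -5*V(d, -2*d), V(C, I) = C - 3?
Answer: 1209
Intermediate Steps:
V(C, I) = -3 + C
M(d) = 15 - 5*d (M(d) = -5*(-3 + d) = 15 - 5*d)
((-15 - 1*11) + M(4 + (1/(-4))*0))*(-39) = ((-15 - 1*11) + (15 - 5*(4 + (1/(-4))*0)))*(-39) = ((-15 - 11) + (15 - 5*(4 + (1*(-1/4))*0)))*(-39) = (-26 + (15 - 5*(4 - 1/4*0)))*(-39) = (-26 + (15 - 5*(4 + 0)))*(-39) = (-26 + (15 - 5*4))*(-39) = (-26 + (15 - 20))*(-39) = (-26 - 5)*(-39) = -31*(-39) = 1209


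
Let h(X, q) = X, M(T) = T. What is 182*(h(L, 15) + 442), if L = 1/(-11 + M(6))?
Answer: 402038/5 ≈ 80408.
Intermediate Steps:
L = -1/5 (L = 1/(-11 + 6) = 1/(-5) = -1/5 ≈ -0.20000)
182*(h(L, 15) + 442) = 182*(-1/5 + 442) = 182*(2209/5) = 402038/5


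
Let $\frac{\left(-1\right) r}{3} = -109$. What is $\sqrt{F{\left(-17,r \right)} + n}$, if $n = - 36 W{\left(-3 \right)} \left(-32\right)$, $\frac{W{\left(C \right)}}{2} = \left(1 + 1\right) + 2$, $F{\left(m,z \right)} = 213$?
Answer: $\sqrt{9429} \approx 97.103$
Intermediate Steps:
$r = 327$ ($r = \left(-3\right) \left(-109\right) = 327$)
$W{\left(C \right)} = 8$ ($W{\left(C \right)} = 2 \left(\left(1 + 1\right) + 2\right) = 2 \left(2 + 2\right) = 2 \cdot 4 = 8$)
$n = 9216$ ($n = \left(-36\right) 8 \left(-32\right) = \left(-288\right) \left(-32\right) = 9216$)
$\sqrt{F{\left(-17,r \right)} + n} = \sqrt{213 + 9216} = \sqrt{9429}$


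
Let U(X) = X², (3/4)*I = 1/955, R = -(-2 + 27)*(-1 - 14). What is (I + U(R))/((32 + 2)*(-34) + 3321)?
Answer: 402890629/6202725 ≈ 64.954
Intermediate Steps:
R = 375 (R = -25*(-15) = -1*(-375) = 375)
I = 4/2865 (I = (4/3)/955 = (4/3)*(1/955) = 4/2865 ≈ 0.0013962)
(I + U(R))/((32 + 2)*(-34) + 3321) = (4/2865 + 375²)/((32 + 2)*(-34) + 3321) = (4/2865 + 140625)/(34*(-34) + 3321) = 402890629/(2865*(-1156 + 3321)) = (402890629/2865)/2165 = (402890629/2865)*(1/2165) = 402890629/6202725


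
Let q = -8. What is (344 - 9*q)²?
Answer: 173056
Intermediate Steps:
(344 - 9*q)² = (344 - 9*(-8))² = (344 + 72)² = 416² = 173056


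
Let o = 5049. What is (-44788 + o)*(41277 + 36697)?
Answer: -3098608786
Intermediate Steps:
(-44788 + o)*(41277 + 36697) = (-44788 + 5049)*(41277 + 36697) = -39739*77974 = -3098608786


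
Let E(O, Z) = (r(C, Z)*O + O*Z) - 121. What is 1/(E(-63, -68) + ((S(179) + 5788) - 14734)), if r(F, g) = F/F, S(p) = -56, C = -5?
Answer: -1/4902 ≈ -0.00020400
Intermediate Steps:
r(F, g) = 1
E(O, Z) = -121 + O + O*Z (E(O, Z) = (1*O + O*Z) - 121 = (O + O*Z) - 121 = -121 + O + O*Z)
1/(E(-63, -68) + ((S(179) + 5788) - 14734)) = 1/((-121 - 63 - 63*(-68)) + ((-56 + 5788) - 14734)) = 1/((-121 - 63 + 4284) + (5732 - 14734)) = 1/(4100 - 9002) = 1/(-4902) = -1/4902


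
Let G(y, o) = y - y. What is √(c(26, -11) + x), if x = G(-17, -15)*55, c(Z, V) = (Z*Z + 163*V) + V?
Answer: 2*I*√282 ≈ 33.586*I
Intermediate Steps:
G(y, o) = 0
c(Z, V) = Z² + 164*V (c(Z, V) = (Z² + 163*V) + V = Z² + 164*V)
x = 0 (x = 0*55 = 0)
√(c(26, -11) + x) = √((26² + 164*(-11)) + 0) = √((676 - 1804) + 0) = √(-1128 + 0) = √(-1128) = 2*I*√282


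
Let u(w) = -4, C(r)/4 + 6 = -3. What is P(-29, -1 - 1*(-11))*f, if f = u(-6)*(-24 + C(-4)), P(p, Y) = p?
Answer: -6960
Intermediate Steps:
C(r) = -36 (C(r) = -24 + 4*(-3) = -24 - 12 = -36)
f = 240 (f = -4*(-24 - 36) = -4*(-60) = 240)
P(-29, -1 - 1*(-11))*f = -29*240 = -6960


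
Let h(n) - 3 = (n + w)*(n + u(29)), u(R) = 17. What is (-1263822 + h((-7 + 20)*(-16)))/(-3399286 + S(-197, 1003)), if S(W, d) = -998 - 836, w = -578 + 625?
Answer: 308267/850280 ≈ 0.36255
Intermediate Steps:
w = 47
S(W, d) = -1834
h(n) = 3 + (17 + n)*(47 + n) (h(n) = 3 + (n + 47)*(n + 17) = 3 + (47 + n)*(17 + n) = 3 + (17 + n)*(47 + n))
(-1263822 + h((-7 + 20)*(-16)))/(-3399286 + S(-197, 1003)) = (-1263822 + (802 + ((-7 + 20)*(-16))² + 64*((-7 + 20)*(-16))))/(-3399286 - 1834) = (-1263822 + (802 + (13*(-16))² + 64*(13*(-16))))/(-3401120) = (-1263822 + (802 + (-208)² + 64*(-208)))*(-1/3401120) = (-1263822 + (802 + 43264 - 13312))*(-1/3401120) = (-1263822 + 30754)*(-1/3401120) = -1233068*(-1/3401120) = 308267/850280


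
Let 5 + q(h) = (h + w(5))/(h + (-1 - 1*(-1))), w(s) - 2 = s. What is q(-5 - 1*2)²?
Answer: 25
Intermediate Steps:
w(s) = 2 + s
q(h) = -5 + (7 + h)/h (q(h) = -5 + (h + (2 + 5))/(h + (-1 - 1*(-1))) = -5 + (h + 7)/(h + (-1 + 1)) = -5 + (7 + h)/(h + 0) = -5 + (7 + h)/h)
q(-5 - 1*2)² = (-4 + 7/(-5 - 1*2))² = (-4 + 7/(-5 - 2))² = (-4 + 7/(-7))² = (-4 + 7*(-⅐))² = (-4 - 1)² = (-5)² = 25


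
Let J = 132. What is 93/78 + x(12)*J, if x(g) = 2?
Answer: 6895/26 ≈ 265.19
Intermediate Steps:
93/78 + x(12)*J = 93/78 + 2*132 = 93*(1/78) + 264 = 31/26 + 264 = 6895/26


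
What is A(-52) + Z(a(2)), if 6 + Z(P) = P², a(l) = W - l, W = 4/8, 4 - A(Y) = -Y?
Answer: -207/4 ≈ -51.750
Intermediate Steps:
A(Y) = 4 + Y (A(Y) = 4 - (-1)*Y = 4 + Y)
W = ½ (W = 4*(⅛) = ½ ≈ 0.50000)
a(l) = ½ - l
Z(P) = -6 + P²
A(-52) + Z(a(2)) = (4 - 52) + (-6 + (½ - 1*2)²) = -48 + (-6 + (½ - 2)²) = -48 + (-6 + (-3/2)²) = -48 + (-6 + 9/4) = -48 - 15/4 = -207/4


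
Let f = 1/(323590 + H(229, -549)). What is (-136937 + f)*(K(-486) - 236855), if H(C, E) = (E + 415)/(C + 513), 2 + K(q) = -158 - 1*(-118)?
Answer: 3894476874871824660/120051823 ≈ 3.2440e+10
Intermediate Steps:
K(q) = -42 (K(q) = -2 + (-158 - 1*(-118)) = -2 + (-158 + 118) = -2 - 40 = -42)
H(C, E) = (415 + E)/(513 + C)
f = 371/120051823 (f = 1/(323590 + (415 - 549)/(513 + 229)) = 1/(323590 - 134/742) = 1/(323590 + (1/742)*(-134)) = 1/(323590 - 67/371) = 1/(120051823/371) = 371/120051823 ≈ 3.0903e-6)
(-136937 + f)*(K(-486) - 236855) = (-136937 + 371/120051823)*(-42 - 236855) = -16439536485780/120051823*(-236897) = 3894476874871824660/120051823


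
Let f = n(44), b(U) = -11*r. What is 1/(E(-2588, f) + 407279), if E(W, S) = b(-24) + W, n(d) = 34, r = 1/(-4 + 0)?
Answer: 4/1618775 ≈ 2.4710e-6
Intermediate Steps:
r = -¼ (r = 1/(-4) = -¼ ≈ -0.25000)
b(U) = 11/4 (b(U) = -11*(-¼) = 11/4)
f = 34
E(W, S) = 11/4 + W
1/(E(-2588, f) + 407279) = 1/((11/4 - 2588) + 407279) = 1/(-10341/4 + 407279) = 1/(1618775/4) = 4/1618775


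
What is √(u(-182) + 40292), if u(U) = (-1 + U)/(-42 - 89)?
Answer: √691474985/131 ≈ 200.73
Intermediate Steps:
u(U) = 1/131 - U/131 (u(U) = (-1 + U)/(-131) = (-1 + U)*(-1/131) = 1/131 - U/131)
√(u(-182) + 40292) = √((1/131 - 1/131*(-182)) + 40292) = √((1/131 + 182/131) + 40292) = √(183/131 + 40292) = √(5278435/131) = √691474985/131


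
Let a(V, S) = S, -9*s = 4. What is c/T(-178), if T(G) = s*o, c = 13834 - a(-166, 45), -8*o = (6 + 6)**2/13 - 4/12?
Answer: 9679878/419 ≈ 23102.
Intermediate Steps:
s = -4/9 (s = -1/9*4 = -4/9 ≈ -0.44444)
o = -419/312 (o = -((6 + 6)**2/13 - 4/12)/8 = -(12**2*(1/13) - 4*1/12)/8 = -(144*(1/13) - 1/3)/8 = -(144/13 - 1/3)/8 = -1/8*419/39 = -419/312 ≈ -1.3429)
c = 13789 (c = 13834 - 1*45 = 13834 - 45 = 13789)
T(G) = 419/702 (T(G) = -4/9*(-419/312) = 419/702)
c/T(-178) = 13789/(419/702) = 13789*(702/419) = 9679878/419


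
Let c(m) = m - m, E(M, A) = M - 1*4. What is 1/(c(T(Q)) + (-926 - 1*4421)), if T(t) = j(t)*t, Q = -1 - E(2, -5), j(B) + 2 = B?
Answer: -1/5347 ≈ -0.00018702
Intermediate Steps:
E(M, A) = -4 + M (E(M, A) = M - 4 = -4 + M)
j(B) = -2 + B
Q = 1 (Q = -1 - (-4 + 2) = -1 - 1*(-2) = -1 + 2 = 1)
T(t) = t*(-2 + t) (T(t) = (-2 + t)*t = t*(-2 + t))
c(m) = 0
1/(c(T(Q)) + (-926 - 1*4421)) = 1/(0 + (-926 - 1*4421)) = 1/(0 + (-926 - 4421)) = 1/(0 - 5347) = 1/(-5347) = -1/5347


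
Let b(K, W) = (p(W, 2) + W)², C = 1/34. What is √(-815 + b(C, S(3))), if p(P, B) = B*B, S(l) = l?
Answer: I*√766 ≈ 27.677*I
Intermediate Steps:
C = 1/34 ≈ 0.029412
p(P, B) = B²
b(K, W) = (4 + W)² (b(K, W) = (2² + W)² = (4 + W)²)
√(-815 + b(C, S(3))) = √(-815 + (4 + 3)²) = √(-815 + 7²) = √(-815 + 49) = √(-766) = I*√766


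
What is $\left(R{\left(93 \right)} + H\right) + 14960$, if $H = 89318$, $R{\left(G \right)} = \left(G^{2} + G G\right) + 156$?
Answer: $121732$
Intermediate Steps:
$R{\left(G \right)} = 156 + 2 G^{2}$ ($R{\left(G \right)} = \left(G^{2} + G^{2}\right) + 156 = 2 G^{2} + 156 = 156 + 2 G^{2}$)
$\left(R{\left(93 \right)} + H\right) + 14960 = \left(\left(156 + 2 \cdot 93^{2}\right) + 89318\right) + 14960 = \left(\left(156 + 2 \cdot 8649\right) + 89318\right) + 14960 = \left(\left(156 + 17298\right) + 89318\right) + 14960 = \left(17454 + 89318\right) + 14960 = 106772 + 14960 = 121732$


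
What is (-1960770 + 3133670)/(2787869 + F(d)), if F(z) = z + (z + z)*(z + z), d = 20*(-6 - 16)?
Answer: 1172900/3561829 ≈ 0.32930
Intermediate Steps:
d = -440 (d = 20*(-22) = -440)
F(z) = z + 4*z² (F(z) = z + (2*z)*(2*z) = z + 4*z²)
(-1960770 + 3133670)/(2787869 + F(d)) = (-1960770 + 3133670)/(2787869 - 440*(1 + 4*(-440))) = 1172900/(2787869 - 440*(1 - 1760)) = 1172900/(2787869 - 440*(-1759)) = 1172900/(2787869 + 773960) = 1172900/3561829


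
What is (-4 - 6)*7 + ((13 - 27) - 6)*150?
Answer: -3070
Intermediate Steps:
(-4 - 6)*7 + ((13 - 27) - 6)*150 = -10*7 + (-14 - 6)*150 = -70 - 20*150 = -70 - 3000 = -3070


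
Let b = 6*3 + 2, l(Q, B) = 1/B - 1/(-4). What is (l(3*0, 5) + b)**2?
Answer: 167281/400 ≈ 418.20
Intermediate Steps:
l(Q, B) = 1/4 + 1/B (l(Q, B) = 1/B - 1*(-1/4) = 1/B + 1/4 = 1/4 + 1/B)
b = 20 (b = 18 + 2 = 20)
(l(3*0, 5) + b)**2 = ((1/4)*(4 + 5)/5 + 20)**2 = ((1/4)*(1/5)*9 + 20)**2 = (9/20 + 20)**2 = (409/20)**2 = 167281/400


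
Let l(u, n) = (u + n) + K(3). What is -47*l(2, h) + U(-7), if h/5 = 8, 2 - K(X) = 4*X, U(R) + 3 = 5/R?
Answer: -10554/7 ≈ -1507.7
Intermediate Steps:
U(R) = -3 + 5/R
K(X) = 2 - 4*X
h = 40 (h = 5*8 = 40)
l(u, n) = -10 + n + u (l(u, n) = (u + n) + (2 - 4*3) = (n + u) + (2 - 12) = (n + u) - 10 = -10 + n + u)
-47*l(2, h) + U(-7) = -47*(-10 + 40 + 2) + (-3 + 5/(-7)) = -47*32 + (-3 + 5*(-1/7)) = -1504 + (-3 - 5/7) = -1504 - 26/7 = -10554/7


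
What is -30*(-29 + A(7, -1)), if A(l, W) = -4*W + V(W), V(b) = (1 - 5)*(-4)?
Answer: 270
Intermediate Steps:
V(b) = 16 (V(b) = -4*(-4) = 16)
A(l, W) = 16 - 4*W (A(l, W) = -4*W + 16 = 16 - 4*W)
-30*(-29 + A(7, -1)) = -30*(-29 + (16 - 4*(-1))) = -30*(-29 + (16 + 4)) = -30*(-29 + 20) = -30*(-9) = 270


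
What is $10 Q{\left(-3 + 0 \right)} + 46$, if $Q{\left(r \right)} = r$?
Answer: $16$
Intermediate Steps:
$10 Q{\left(-3 + 0 \right)} + 46 = 10 \left(-3 + 0\right) + 46 = 10 \left(-3\right) + 46 = -30 + 46 = 16$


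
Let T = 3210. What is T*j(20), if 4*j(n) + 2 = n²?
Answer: 319395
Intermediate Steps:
j(n) = -½ + n²/4
T*j(20) = 3210*(-½ + (¼)*20²) = 3210*(-½ + (¼)*400) = 3210*(-½ + 100) = 3210*(199/2) = 319395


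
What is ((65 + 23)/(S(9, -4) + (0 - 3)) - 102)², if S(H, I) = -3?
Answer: 122500/9 ≈ 13611.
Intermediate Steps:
((65 + 23)/(S(9, -4) + (0 - 3)) - 102)² = ((65 + 23)/(-3 + (0 - 3)) - 102)² = (88/(-3 - 3) - 102)² = (88/(-6) - 102)² = (88*(-⅙) - 102)² = (-44/3 - 102)² = (-350/3)² = 122500/9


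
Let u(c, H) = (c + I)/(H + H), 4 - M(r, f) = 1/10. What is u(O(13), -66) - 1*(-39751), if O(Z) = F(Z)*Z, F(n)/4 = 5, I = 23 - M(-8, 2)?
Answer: 52468529/1320 ≈ 39749.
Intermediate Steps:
M(r, f) = 39/10 (M(r, f) = 4 - 1/10 = 4 - 1*⅒ = 4 - ⅒ = 39/10)
I = 191/10 (I = 23 - 1*39/10 = 23 - 39/10 = 191/10 ≈ 19.100)
F(n) = 20 (F(n) = 4*5 = 20)
O(Z) = 20*Z
u(c, H) = (191/10 + c)/(2*H) (u(c, H) = (c + 191/10)/(H + H) = (191/10 + c)/((2*H)) = (191/10 + c)*(1/(2*H)) = (191/10 + c)/(2*H))
u(O(13), -66) - 1*(-39751) = (1/20)*(191 + 10*(20*13))/(-66) - 1*(-39751) = (1/20)*(-1/66)*(191 + 10*260) + 39751 = (1/20)*(-1/66)*(191 + 2600) + 39751 = (1/20)*(-1/66)*2791 + 39751 = -2791/1320 + 39751 = 52468529/1320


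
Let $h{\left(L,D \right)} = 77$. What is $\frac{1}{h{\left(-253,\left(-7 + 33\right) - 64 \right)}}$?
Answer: $\frac{1}{77} \approx 0.012987$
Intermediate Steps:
$\frac{1}{h{\left(-253,\left(-7 + 33\right) - 64 \right)}} = \frac{1}{77}$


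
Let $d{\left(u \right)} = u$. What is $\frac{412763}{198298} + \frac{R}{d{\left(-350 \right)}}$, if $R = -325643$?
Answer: $\frac{16179705666}{17351075} \approx 932.49$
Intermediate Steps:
$\frac{412763}{198298} + \frac{R}{d{\left(-350 \right)}} = \frac{412763}{198298} - \frac{325643}{-350} = 412763 \cdot \frac{1}{198298} - - \frac{325643}{350} = \frac{412763}{198298} + \frac{325643}{350} = \frac{16179705666}{17351075}$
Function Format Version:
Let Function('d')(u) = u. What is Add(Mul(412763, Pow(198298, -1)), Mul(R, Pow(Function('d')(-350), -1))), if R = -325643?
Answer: Rational(16179705666, 17351075) ≈ 932.49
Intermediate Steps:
Add(Mul(412763, Pow(198298, -1)), Mul(R, Pow(Function('d')(-350), -1))) = Add(Mul(412763, Pow(198298, -1)), Mul(-325643, Pow(-350, -1))) = Add(Mul(412763, Rational(1, 198298)), Mul(-325643, Rational(-1, 350))) = Add(Rational(412763, 198298), Rational(325643, 350)) = Rational(16179705666, 17351075)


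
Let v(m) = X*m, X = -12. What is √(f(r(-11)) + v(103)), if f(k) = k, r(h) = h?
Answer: I*√1247 ≈ 35.313*I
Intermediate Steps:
v(m) = -12*m
√(f(r(-11)) + v(103)) = √(-11 - 12*103) = √(-11 - 1236) = √(-1247) = I*√1247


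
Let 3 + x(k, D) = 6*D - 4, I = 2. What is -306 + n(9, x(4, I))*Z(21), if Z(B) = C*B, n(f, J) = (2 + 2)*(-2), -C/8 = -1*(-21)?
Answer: 27918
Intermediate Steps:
C = -168 (C = -(-8)*(-21) = -8*21 = -168)
x(k, D) = -7 + 6*D (x(k, D) = -3 + (6*D - 4) = -3 + (-4 + 6*D) = -7 + 6*D)
n(f, J) = -8 (n(f, J) = 4*(-2) = -8)
Z(B) = -168*B
-306 + n(9, x(4, I))*Z(21) = -306 - (-1344)*21 = -306 - 8*(-3528) = -306 + 28224 = 27918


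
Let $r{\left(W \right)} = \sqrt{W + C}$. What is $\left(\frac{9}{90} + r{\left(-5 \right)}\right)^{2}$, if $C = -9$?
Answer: $- \frac{1399}{100} + \frac{i \sqrt{14}}{5} \approx -13.99 + 0.74833 i$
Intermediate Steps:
$r{\left(W \right)} = \sqrt{-9 + W}$ ($r{\left(W \right)} = \sqrt{W - 9} = \sqrt{-9 + W}$)
$\left(\frac{9}{90} + r{\left(-5 \right)}\right)^{2} = \left(\frac{9}{90} + \sqrt{-9 - 5}\right)^{2} = \left(9 \cdot \frac{1}{90} + \sqrt{-14}\right)^{2} = \left(\frac{1}{10} + i \sqrt{14}\right)^{2}$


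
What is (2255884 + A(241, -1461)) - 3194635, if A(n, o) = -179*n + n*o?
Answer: -1333991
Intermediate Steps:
(2255884 + A(241, -1461)) - 3194635 = (2255884 + 241*(-179 - 1461)) - 3194635 = (2255884 + 241*(-1640)) - 3194635 = (2255884 - 395240) - 3194635 = 1860644 - 3194635 = -1333991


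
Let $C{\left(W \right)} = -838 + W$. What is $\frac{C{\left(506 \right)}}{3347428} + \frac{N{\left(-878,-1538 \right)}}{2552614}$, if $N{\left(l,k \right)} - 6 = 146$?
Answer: $- \frac{42332349}{1068086447099} \approx -3.9634 \cdot 10^{-5}$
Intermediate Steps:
$N{\left(l,k \right)} = 152$ ($N{\left(l,k \right)} = 6 + 146 = 152$)
$\frac{C{\left(506 \right)}}{3347428} + \frac{N{\left(-878,-1538 \right)}}{2552614} = \frac{-838 + 506}{3347428} + \frac{152}{2552614} = \left(-332\right) \frac{1}{3347428} + 152 \cdot \frac{1}{2552614} = - \frac{83}{836857} + \frac{76}{1276307} = - \frac{42332349}{1068086447099}$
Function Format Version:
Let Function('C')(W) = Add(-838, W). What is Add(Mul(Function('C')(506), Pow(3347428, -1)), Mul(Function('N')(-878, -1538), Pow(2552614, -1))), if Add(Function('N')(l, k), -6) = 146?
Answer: Rational(-42332349, 1068086447099) ≈ -3.9634e-5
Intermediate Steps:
Function('N')(l, k) = 152 (Function('N')(l, k) = Add(6, 146) = 152)
Add(Mul(Function('C')(506), Pow(3347428, -1)), Mul(Function('N')(-878, -1538), Pow(2552614, -1))) = Add(Mul(Add(-838, 506), Pow(3347428, -1)), Mul(152, Pow(2552614, -1))) = Add(Mul(-332, Rational(1, 3347428)), Mul(152, Rational(1, 2552614))) = Add(Rational(-83, 836857), Rational(76, 1276307)) = Rational(-42332349, 1068086447099)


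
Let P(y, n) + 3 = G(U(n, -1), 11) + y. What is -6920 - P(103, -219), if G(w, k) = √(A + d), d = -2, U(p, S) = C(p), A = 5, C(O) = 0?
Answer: -7020 - √3 ≈ -7021.7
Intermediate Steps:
U(p, S) = 0
G(w, k) = √3 (G(w, k) = √(5 - 2) = √3)
P(y, n) = -3 + y + √3 (P(y, n) = -3 + (√3 + y) = -3 + (y + √3) = -3 + y + √3)
-6920 - P(103, -219) = -6920 - (-3 + 103 + √3) = -6920 - (100 + √3) = -6920 + (-100 - √3) = -7020 - √3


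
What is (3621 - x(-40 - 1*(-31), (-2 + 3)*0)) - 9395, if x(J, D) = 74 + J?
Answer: -5839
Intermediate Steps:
(3621 - x(-40 - 1*(-31), (-2 + 3)*0)) - 9395 = (3621 - (74 + (-40 - 1*(-31)))) - 9395 = (3621 - (74 + (-40 + 31))) - 9395 = (3621 - (74 - 9)) - 9395 = (3621 - 1*65) - 9395 = (3621 - 65) - 9395 = 3556 - 9395 = -5839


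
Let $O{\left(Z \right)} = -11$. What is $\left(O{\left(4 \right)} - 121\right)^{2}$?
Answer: $17424$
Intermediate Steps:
$\left(O{\left(4 \right)} - 121\right)^{2} = \left(-11 - 121\right)^{2} = \left(-132\right)^{2} = 17424$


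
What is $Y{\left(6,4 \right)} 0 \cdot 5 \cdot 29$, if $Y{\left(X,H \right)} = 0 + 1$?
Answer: $0$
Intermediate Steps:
$Y{\left(X,H \right)} = 1$
$Y{\left(6,4 \right)} 0 \cdot 5 \cdot 29 = 1 \cdot 0 \cdot 5 \cdot 29 = 1 \cdot 0 \cdot 29 = 0 \cdot 29 = 0$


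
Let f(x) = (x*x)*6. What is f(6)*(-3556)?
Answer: -768096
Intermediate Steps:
f(x) = 6*x² (f(x) = x²*6 = 6*x²)
f(6)*(-3556) = (6*6²)*(-3556) = (6*36)*(-3556) = 216*(-3556) = -768096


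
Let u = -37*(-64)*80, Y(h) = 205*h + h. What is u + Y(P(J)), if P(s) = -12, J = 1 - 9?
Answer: 186968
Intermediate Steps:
J = -8
Y(h) = 206*h
u = 189440 (u = 2368*80 = 189440)
u + Y(P(J)) = 189440 + 206*(-12) = 189440 - 2472 = 186968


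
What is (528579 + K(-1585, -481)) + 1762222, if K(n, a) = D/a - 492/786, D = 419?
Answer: 144345567480/63011 ≈ 2.2908e+6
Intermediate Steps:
K(n, a) = -82/131 + 419/a (K(n, a) = 419/a - 492/786 = 419/a - 492*1/786 = 419/a - 82/131 = -82/131 + 419/a)
(528579 + K(-1585, -481)) + 1762222 = (528579 + (-82/131 + 419/(-481))) + 1762222 = (528579 + (-82/131 + 419*(-1/481))) + 1762222 = (528579 + (-82/131 - 419/481)) + 1762222 = (528579 - 94331/63011) + 1762222 = 33306197038/63011 + 1762222 = 144345567480/63011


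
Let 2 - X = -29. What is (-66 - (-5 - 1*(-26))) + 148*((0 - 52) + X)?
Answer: -3195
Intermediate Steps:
X = 31 (X = 2 - 1*(-29) = 2 + 29 = 31)
(-66 - (-5 - 1*(-26))) + 148*((0 - 52) + X) = (-66 - (-5 - 1*(-26))) + 148*((0 - 52) + 31) = (-66 - (-5 + 26)) + 148*(-52 + 31) = (-66 - 1*21) + 148*(-21) = (-66 - 21) - 3108 = -87 - 3108 = -3195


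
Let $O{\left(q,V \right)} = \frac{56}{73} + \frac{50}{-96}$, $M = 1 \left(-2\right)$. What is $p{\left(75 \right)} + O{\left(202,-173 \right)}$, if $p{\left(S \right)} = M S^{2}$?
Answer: $- \frac{39419137}{3504} \approx -11250.0$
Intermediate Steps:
$M = -2$
$O{\left(q,V \right)} = \frac{863}{3504}$ ($O{\left(q,V \right)} = 56 \cdot \frac{1}{73} + 50 \left(- \frac{1}{96}\right) = \frac{56}{73} - \frac{25}{48} = \frac{863}{3504}$)
$p{\left(S \right)} = - 2 S^{2}$
$p{\left(75 \right)} + O{\left(202,-173 \right)} = - 2 \cdot 75^{2} + \frac{863}{3504} = \left(-2\right) 5625 + \frac{863}{3504} = -11250 + \frac{863}{3504} = - \frac{39419137}{3504}$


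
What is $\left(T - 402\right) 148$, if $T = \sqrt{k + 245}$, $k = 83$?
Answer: $-59496 + 296 \sqrt{82} \approx -56816.0$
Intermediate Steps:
$T = 2 \sqrt{82}$ ($T = \sqrt{83 + 245} = \sqrt{328} = 2 \sqrt{82} \approx 18.111$)
$\left(T - 402\right) 148 = \left(2 \sqrt{82} - 402\right) 148 = \left(-402 + 2 \sqrt{82}\right) 148 = -59496 + 296 \sqrt{82}$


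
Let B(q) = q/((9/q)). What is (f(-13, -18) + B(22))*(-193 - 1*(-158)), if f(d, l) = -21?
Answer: -10325/9 ≈ -1147.2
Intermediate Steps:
B(q) = q**2/9 (B(q) = q*(q/9) = q**2/9)
(f(-13, -18) + B(22))*(-193 - 1*(-158)) = (-21 + (1/9)*22**2)*(-193 - 1*(-158)) = (-21 + (1/9)*484)*(-193 + 158) = (-21 + 484/9)*(-35) = (295/9)*(-35) = -10325/9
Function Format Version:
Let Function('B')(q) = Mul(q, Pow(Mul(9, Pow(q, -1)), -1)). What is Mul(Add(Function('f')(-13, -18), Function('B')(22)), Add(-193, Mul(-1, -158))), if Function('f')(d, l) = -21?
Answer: Rational(-10325, 9) ≈ -1147.2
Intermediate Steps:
Function('B')(q) = Mul(Rational(1, 9), Pow(q, 2)) (Function('B')(q) = Mul(q, Mul(Rational(1, 9), q)) = Mul(Rational(1, 9), Pow(q, 2)))
Mul(Add(Function('f')(-13, -18), Function('B')(22)), Add(-193, Mul(-1, -158))) = Mul(Add(-21, Mul(Rational(1, 9), Pow(22, 2))), Add(-193, Mul(-1, -158))) = Mul(Add(-21, Mul(Rational(1, 9), 484)), Add(-193, 158)) = Mul(Add(-21, Rational(484, 9)), -35) = Mul(Rational(295, 9), -35) = Rational(-10325, 9)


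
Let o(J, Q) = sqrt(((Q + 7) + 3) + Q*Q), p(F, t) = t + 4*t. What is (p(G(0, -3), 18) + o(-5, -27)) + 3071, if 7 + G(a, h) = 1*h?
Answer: 3161 + 2*sqrt(178) ≈ 3187.7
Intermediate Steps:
G(a, h) = -7 + h (G(a, h) = -7 + 1*h = -7 + h)
p(F, t) = 5*t
o(J, Q) = sqrt(10 + Q + Q**2) (o(J, Q) = sqrt(((7 + Q) + 3) + Q**2) = sqrt((10 + Q) + Q**2) = sqrt(10 + Q + Q**2))
(p(G(0, -3), 18) + o(-5, -27)) + 3071 = (5*18 + sqrt(10 - 27 + (-27)**2)) + 3071 = (90 + sqrt(10 - 27 + 729)) + 3071 = (90 + sqrt(712)) + 3071 = (90 + 2*sqrt(178)) + 3071 = 3161 + 2*sqrt(178)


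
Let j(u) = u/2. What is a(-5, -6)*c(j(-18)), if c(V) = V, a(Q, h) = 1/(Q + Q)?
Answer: 9/10 ≈ 0.90000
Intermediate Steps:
a(Q, h) = 1/(2*Q)
j(u) = u/2 (j(u) = u*(½) = u/2)
a(-5, -6)*c(j(-18)) = ((½)/(-5))*((½)*(-18)) = ((½)*(-⅕))*(-9) = -⅒*(-9) = 9/10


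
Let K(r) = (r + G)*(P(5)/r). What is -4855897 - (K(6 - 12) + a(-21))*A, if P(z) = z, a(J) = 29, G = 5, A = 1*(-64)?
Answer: -14561963/3 ≈ -4.8540e+6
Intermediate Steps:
A = -64
K(r) = 5*(5 + r)/r (K(r) = (r + 5)*(5/r) = (5 + r)*(5/r) = 5*(5 + r)/r)
-4855897 - (K(6 - 12) + a(-21))*A = -4855897 - ((5 + 25/(6 - 12)) + 29)*(-64) = -4855897 - ((5 + 25/(-6)) + 29)*(-64) = -4855897 - ((5 + 25*(-1/6)) + 29)*(-64) = -4855897 - ((5 - 25/6) + 29)*(-64) = -4855897 - (5/6 + 29)*(-64) = -4855897 - 179*(-64)/6 = -4855897 - 1*(-5728/3) = -4855897 + 5728/3 = -14561963/3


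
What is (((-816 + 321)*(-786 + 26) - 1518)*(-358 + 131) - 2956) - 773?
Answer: -85056543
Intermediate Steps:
(((-816 + 321)*(-786 + 26) - 1518)*(-358 + 131) - 2956) - 773 = ((-495*(-760) - 1518)*(-227) - 2956) - 773 = ((376200 - 1518)*(-227) - 2956) - 773 = (374682*(-227) - 2956) - 773 = (-85052814 - 2956) - 773 = -85055770 - 773 = -85056543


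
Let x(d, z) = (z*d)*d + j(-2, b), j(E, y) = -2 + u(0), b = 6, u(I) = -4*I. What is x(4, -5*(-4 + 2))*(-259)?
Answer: -40922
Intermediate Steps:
j(E, y) = -2 (j(E, y) = -2 - 4*0 = -2 + 0 = -2)
x(d, z) = -2 + z*d² (x(d, z) = (z*d)*d - 2 = (d*z)*d - 2 = z*d² - 2 = -2 + z*d²)
x(4, -5*(-4 + 2))*(-259) = (-2 - 5*(-4 + 2)*4²)*(-259) = (-2 - 5*(-2)*16)*(-259) = (-2 + 10*16)*(-259) = (-2 + 160)*(-259) = 158*(-259) = -40922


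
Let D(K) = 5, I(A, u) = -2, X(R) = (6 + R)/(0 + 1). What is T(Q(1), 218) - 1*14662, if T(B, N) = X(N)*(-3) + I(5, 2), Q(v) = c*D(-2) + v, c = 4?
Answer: -15336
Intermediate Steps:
X(R) = 6 + R (X(R) = (6 + R)/1 = (6 + R)*1 = 6 + R)
Q(v) = 20 + v (Q(v) = 4*5 + v = 20 + v)
T(B, N) = -20 - 3*N (T(B, N) = (6 + N)*(-3) - 2 = (-18 - 3*N) - 2 = -20 - 3*N)
T(Q(1), 218) - 1*14662 = (-20 - 3*218) - 1*14662 = (-20 - 654) - 14662 = -674 - 14662 = -15336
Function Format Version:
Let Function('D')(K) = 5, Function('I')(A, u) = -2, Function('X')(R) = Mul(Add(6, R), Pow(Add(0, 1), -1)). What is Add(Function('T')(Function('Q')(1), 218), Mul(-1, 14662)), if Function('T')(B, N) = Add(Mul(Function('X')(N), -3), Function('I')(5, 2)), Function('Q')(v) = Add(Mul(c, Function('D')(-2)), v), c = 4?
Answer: -15336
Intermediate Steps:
Function('X')(R) = Add(6, R) (Function('X')(R) = Mul(Add(6, R), Pow(1, -1)) = Mul(Add(6, R), 1) = Add(6, R))
Function('Q')(v) = Add(20, v) (Function('Q')(v) = Add(Mul(4, 5), v) = Add(20, v))
Function('T')(B, N) = Add(-20, Mul(-3, N)) (Function('T')(B, N) = Add(Mul(Add(6, N), -3), -2) = Add(Add(-18, Mul(-3, N)), -2) = Add(-20, Mul(-3, N)))
Add(Function('T')(Function('Q')(1), 218), Mul(-1, 14662)) = Add(Add(-20, Mul(-3, 218)), Mul(-1, 14662)) = Add(Add(-20, -654), -14662) = Add(-674, -14662) = -15336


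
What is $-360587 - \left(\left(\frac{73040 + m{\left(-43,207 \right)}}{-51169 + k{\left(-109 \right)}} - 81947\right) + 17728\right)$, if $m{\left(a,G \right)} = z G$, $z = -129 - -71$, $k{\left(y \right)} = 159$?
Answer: $- \frac{7558835323}{25505} \approx -2.9637 \cdot 10^{5}$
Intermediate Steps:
$z = -58$ ($z = -129 + 71 = -58$)
$m{\left(a,G \right)} = - 58 G$
$-360587 - \left(\left(\frac{73040 + m{\left(-43,207 \right)}}{-51169 + k{\left(-109 \right)}} - 81947\right) + 17728\right) = -360587 - \left(\left(\frac{73040 - 12006}{-51169 + 159} - 81947\right) + 17728\right) = -360587 - \left(\left(\frac{73040 - 12006}{-51010} - 81947\right) + 17728\right) = -360587 - \left(\left(61034 \left(- \frac{1}{51010}\right) - 81947\right) + 17728\right) = -360587 - \left(\left(- \frac{30517}{25505} - 81947\right) + 17728\right) = -360587 - \left(- \frac{2090088752}{25505} + 17728\right) = -360587 - - \frac{1637936112}{25505} = -360587 + \frac{1637936112}{25505} = - \frac{7558835323}{25505}$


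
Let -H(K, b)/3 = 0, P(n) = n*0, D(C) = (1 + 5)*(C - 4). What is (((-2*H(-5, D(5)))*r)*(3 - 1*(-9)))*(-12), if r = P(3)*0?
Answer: 0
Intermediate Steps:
D(C) = -24 + 6*C (D(C) = 6*(-4 + C) = -24 + 6*C)
P(n) = 0
H(K, b) = 0 (H(K, b) = -3*0 = 0)
r = 0 (r = 0*0 = 0)
(((-2*H(-5, D(5)))*r)*(3 - 1*(-9)))*(-12) = ((-2*0*0)*(3 - 1*(-9)))*(-12) = ((0*0)*(3 + 9))*(-12) = (0*12)*(-12) = 0*(-12) = 0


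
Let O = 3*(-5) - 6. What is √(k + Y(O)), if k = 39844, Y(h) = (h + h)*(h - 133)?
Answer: 2*√11578 ≈ 215.20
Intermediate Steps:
O = -21 (O = -15 - 6 = -21)
Y(h) = 2*h*(-133 + h) (Y(h) = (2*h)*(-133 + h) = 2*h*(-133 + h))
√(k + Y(O)) = √(39844 + 2*(-21)*(-133 - 21)) = √(39844 + 2*(-21)*(-154)) = √(39844 + 6468) = √46312 = 2*√11578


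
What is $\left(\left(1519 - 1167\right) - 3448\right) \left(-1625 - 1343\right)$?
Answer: $9188928$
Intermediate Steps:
$\left(\left(1519 - 1167\right) - 3448\right) \left(-1625 - 1343\right) = \left(\left(1519 - 1167\right) - 3448\right) \left(-2968\right) = \left(352 - 3448\right) \left(-2968\right) = \left(-3096\right) \left(-2968\right) = 9188928$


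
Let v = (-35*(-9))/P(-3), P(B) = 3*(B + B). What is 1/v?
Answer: -2/35 ≈ -0.057143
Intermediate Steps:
P(B) = 6*B (P(B) = 3*(2*B) = 6*B)
v = -35/2 (v = (-35*(-9))/((6*(-3))) = 315/(-18) = 315*(-1/18) = -35/2 ≈ -17.500)
1/v = 1/(-35/2) = -2/35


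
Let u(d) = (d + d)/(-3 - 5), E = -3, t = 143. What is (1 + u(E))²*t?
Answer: 7007/16 ≈ 437.94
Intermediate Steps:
u(d) = -d/4 (u(d) = (2*d)/(-8) = (2*d)*(-⅛) = -d/4)
(1 + u(E))²*t = (1 - ¼*(-3))²*143 = (1 + ¾)²*143 = (7/4)²*143 = (49/16)*143 = 7007/16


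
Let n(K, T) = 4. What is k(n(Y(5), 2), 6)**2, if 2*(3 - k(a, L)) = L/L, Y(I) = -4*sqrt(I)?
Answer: 25/4 ≈ 6.2500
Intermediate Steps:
k(a, L) = 5/2 (k(a, L) = 3 - L/(2*L) = 3 - 1/2*1 = 3 - 1/2 = 5/2)
k(n(Y(5), 2), 6)**2 = (5/2)**2 = 25/4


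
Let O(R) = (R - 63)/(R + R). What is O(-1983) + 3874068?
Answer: 2560759289/661 ≈ 3.8741e+6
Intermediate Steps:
O(R) = (-63 + R)/(2*R) (O(R) = (-63 + R)/((2*R)) = (-63 + R)*(1/(2*R)) = (-63 + R)/(2*R))
O(-1983) + 3874068 = (½)*(-63 - 1983)/(-1983) + 3874068 = (½)*(-1/1983)*(-2046) + 3874068 = 341/661 + 3874068 = 2560759289/661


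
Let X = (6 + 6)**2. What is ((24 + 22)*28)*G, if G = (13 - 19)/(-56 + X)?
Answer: -966/11 ≈ -87.818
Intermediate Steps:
X = 144 (X = 12**2 = 144)
G = -3/44 (G = (13 - 19)/(-56 + 144) = -6/88 = -6*1/88 = -3/44 ≈ -0.068182)
((24 + 22)*28)*G = ((24 + 22)*28)*(-3/44) = (46*28)*(-3/44) = 1288*(-3/44) = -966/11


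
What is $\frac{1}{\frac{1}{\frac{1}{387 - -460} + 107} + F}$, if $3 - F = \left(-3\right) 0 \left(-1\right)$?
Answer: $\frac{90630}{272737} \approx 0.3323$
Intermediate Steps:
$F = 3$ ($F = 3 - \left(-3\right) 0 \left(-1\right) = 3 - 0 \left(-1\right) = 3 - 0 = 3 + 0 = 3$)
$\frac{1}{\frac{1}{\frac{1}{387 - -460} + 107} + F} = \frac{1}{\frac{1}{\frac{1}{387 - -460} + 107} + 3} = \frac{1}{\frac{1}{\frac{1}{387 + 460} + 107} + 3} = \frac{1}{\frac{1}{\frac{1}{847} + 107} + 3} = \frac{1}{\frac{1}{\frac{90630}{847}} + 3} = \frac{1}{\frac{847}{90630} + 3} = \frac{1}{\frac{272737}{90630}} = \frac{90630}{272737}$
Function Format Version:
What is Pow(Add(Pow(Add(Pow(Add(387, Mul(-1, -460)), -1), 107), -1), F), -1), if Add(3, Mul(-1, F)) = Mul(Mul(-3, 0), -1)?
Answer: Rational(90630, 272737) ≈ 0.33230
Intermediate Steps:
F = 3 (F = Add(3, Mul(-1, Mul(Mul(-3, 0), -1))) = Add(3, Mul(-1, Mul(0, -1))) = Add(3, Mul(-1, 0)) = Add(3, 0) = 3)
Pow(Add(Pow(Add(Pow(Add(387, Mul(-1, -460)), -1), 107), -1), F), -1) = Pow(Add(Pow(Add(Pow(Add(387, Mul(-1, -460)), -1), 107), -1), 3), -1) = Pow(Add(Pow(Add(Pow(Add(387, 460), -1), 107), -1), 3), -1) = Pow(Add(Pow(Add(Pow(847, -1), 107), -1), 3), -1) = Pow(Add(Pow(Add(Rational(1, 847), 107), -1), 3), -1) = Pow(Add(Pow(Rational(90630, 847), -1), 3), -1) = Pow(Add(Rational(847, 90630), 3), -1) = Pow(Rational(272737, 90630), -1) = Rational(90630, 272737)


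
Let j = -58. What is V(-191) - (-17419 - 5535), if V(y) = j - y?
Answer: 23087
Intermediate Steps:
V(y) = -58 - y
V(-191) - (-17419 - 5535) = (-58 - 1*(-191)) - (-17419 - 5535) = (-58 + 191) - 1*(-22954) = 133 + 22954 = 23087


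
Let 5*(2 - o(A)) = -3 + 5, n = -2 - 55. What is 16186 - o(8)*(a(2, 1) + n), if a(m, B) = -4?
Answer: 81418/5 ≈ 16284.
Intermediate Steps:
n = -57
o(A) = 8/5 (o(A) = 2 - (-3 + 5)/5 = 2 - ⅕*2 = 2 - ⅖ = 8/5)
16186 - o(8)*(a(2, 1) + n) = 16186 - 8*(-4 - 57)/5 = 16186 - 8*(-61)/5 = 16186 - 1*(-488/5) = 16186 + 488/5 = 81418/5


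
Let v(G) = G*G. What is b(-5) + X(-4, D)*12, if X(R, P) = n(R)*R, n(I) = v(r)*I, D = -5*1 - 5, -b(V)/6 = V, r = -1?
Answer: 222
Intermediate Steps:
v(G) = G²
b(V) = -6*V
D = -10 (D = -5 - 5 = -10)
n(I) = I (n(I) = (-1)²*I = 1*I = I)
X(R, P) = R² (X(R, P) = R*R = R²)
b(-5) + X(-4, D)*12 = -6*(-5) + (-4)²*12 = 30 + 16*12 = 30 + 192 = 222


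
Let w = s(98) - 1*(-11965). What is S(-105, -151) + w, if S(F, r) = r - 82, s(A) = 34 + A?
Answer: 11864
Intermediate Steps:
S(F, r) = -82 + r
w = 12097 (w = (34 + 98) - 1*(-11965) = 132 + 11965 = 12097)
S(-105, -151) + w = (-82 - 151) + 12097 = -233 + 12097 = 11864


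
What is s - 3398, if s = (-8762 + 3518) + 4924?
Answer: -3718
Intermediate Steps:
s = -320 (s = -5244 + 4924 = -320)
s - 3398 = -320 - 3398 = -3718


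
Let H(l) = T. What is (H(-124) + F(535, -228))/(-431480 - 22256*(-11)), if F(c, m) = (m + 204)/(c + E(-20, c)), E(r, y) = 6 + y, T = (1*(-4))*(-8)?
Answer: -4301/25106308 ≈ -0.00017131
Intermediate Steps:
T = 32 (T = -4*(-8) = 32)
H(l) = 32
F(c, m) = (204 + m)/(6 + 2*c) (F(c, m) = (m + 204)/(c + (6 + c)) = (204 + m)/(6 + 2*c))
(H(-124) + F(535, -228))/(-431480 - 22256*(-11)) = (32 + (204 - 228)/(2*(3 + 535)))/(-431480 - 22256*(-11)) = (32 + (½)*(-24)/538)/(-431480 + 244816) = (32 + (½)*(1/538)*(-24))/(-186664) = (32 - 6/269)*(-1/186664) = (8602/269)*(-1/186664) = -4301/25106308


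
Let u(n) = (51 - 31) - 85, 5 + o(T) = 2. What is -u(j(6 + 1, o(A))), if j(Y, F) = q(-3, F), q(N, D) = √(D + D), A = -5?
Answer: 65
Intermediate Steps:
o(T) = -3 (o(T) = -5 + 2 = -3)
q(N, D) = √2*√D (q(N, D) = √(2*D) = √2*√D)
j(Y, F) = √2*√F
u(n) = -65 (u(n) = 20 - 85 = -65)
-u(j(6 + 1, o(A))) = -1*(-65) = 65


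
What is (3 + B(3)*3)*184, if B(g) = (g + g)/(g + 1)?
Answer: 1380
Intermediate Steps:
B(g) = 2*g/(1 + g) (B(g) = (2*g)/(1 + g) = 2*g/(1 + g))
(3 + B(3)*3)*184 = (3 + (2*3/(1 + 3))*3)*184 = (3 + (2*3/4)*3)*184 = (3 + (2*3*(¼))*3)*184 = (3 + (3/2)*3)*184 = (3 + 9/2)*184 = (15/2)*184 = 1380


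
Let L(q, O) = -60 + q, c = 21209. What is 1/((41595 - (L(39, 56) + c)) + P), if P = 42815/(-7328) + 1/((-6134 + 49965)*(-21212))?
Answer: 1703289491104/34749076906480201 ≈ 4.9017e-5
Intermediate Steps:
P = -9951738479127/1703289491104 (P = 42815*(-1/7328) - 1/21212/43831 = -42815/7328 + (1/43831)*(-1/21212) = -42815/7328 - 1/929743172 = -9951738479127/1703289491104 ≈ -5.8427)
1/((41595 - (L(39, 56) + c)) + P) = 1/((41595 - ((-60 + 39) + 21209)) - 9951738479127/1703289491104) = 1/((41595 - (-21 + 21209)) - 9951738479127/1703289491104) = 1/((41595 - 1*21188) - 9951738479127/1703289491104) = 1/((41595 - 21188) - 9951738479127/1703289491104) = 1/(20407 - 9951738479127/1703289491104) = 1/(34749076906480201/1703289491104) = 1703289491104/34749076906480201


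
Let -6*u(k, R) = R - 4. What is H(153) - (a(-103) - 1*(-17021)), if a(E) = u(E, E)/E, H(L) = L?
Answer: -10424317/618 ≈ -16868.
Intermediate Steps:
u(k, R) = ⅔ - R/6 (u(k, R) = -(R - 4)/6 = -(-4 + R)/6 = ⅔ - R/6)
a(E) = (⅔ - E/6)/E
H(153) - (a(-103) - 1*(-17021)) = 153 - ((⅙)*(4 - 1*(-103))/(-103) - 1*(-17021)) = 153 - ((⅙)*(-1/103)*(4 + 103) + 17021) = 153 - ((⅙)*(-1/103)*107 + 17021) = 153 - (-107/618 + 17021) = 153 - 1*10518871/618 = 153 - 10518871/618 = -10424317/618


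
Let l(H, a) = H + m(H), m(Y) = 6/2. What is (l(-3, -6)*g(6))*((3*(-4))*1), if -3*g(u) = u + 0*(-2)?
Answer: 0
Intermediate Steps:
m(Y) = 3 (m(Y) = 6*(½) = 3)
l(H, a) = 3 + H (l(H, a) = H + 3 = 3 + H)
g(u) = -u/3 (g(u) = -(u + 0*(-2))/3 = -(u + 0)/3 = -u/3)
(l(-3, -6)*g(6))*((3*(-4))*1) = ((3 - 3)*(-⅓*6))*((3*(-4))*1) = (0*(-2))*(-12*1) = 0*(-12) = 0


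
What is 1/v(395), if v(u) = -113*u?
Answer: -1/44635 ≈ -2.2404e-5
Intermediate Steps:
1/v(395) = 1/(-113*395) = 1/(-44635) = -1/44635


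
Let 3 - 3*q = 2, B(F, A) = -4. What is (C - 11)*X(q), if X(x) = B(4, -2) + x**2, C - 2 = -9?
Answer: 70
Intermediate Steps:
C = -7 (C = 2 - 9 = -7)
q = 1/3 (q = 1 - 1/3*2 = 1 - 2/3 = 1/3 ≈ 0.33333)
X(x) = -4 + x**2
(C - 11)*X(q) = (-7 - 11)*(-4 + (1/3)**2) = -18*(-4 + 1/9) = -18*(-35/9) = 70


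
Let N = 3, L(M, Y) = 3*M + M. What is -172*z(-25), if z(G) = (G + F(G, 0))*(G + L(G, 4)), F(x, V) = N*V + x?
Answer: -1075000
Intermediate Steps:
L(M, Y) = 4*M
F(x, V) = x + 3*V (F(x, V) = 3*V + x = x + 3*V)
z(G) = 10*G**2 (z(G) = (G + (G + 3*0))*(G + 4*G) = (G + (G + 0))*(5*G) = (G + G)*(5*G) = (2*G)*(5*G) = 10*G**2)
-172*z(-25) = -1720*(-25)**2 = -1720*625 = -172*6250 = -1075000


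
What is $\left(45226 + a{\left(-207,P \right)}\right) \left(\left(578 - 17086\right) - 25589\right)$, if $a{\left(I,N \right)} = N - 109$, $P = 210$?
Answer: $-1908130719$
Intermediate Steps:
$a{\left(I,N \right)} = -109 + N$
$\left(45226 + a{\left(-207,P \right)}\right) \left(\left(578 - 17086\right) - 25589\right) = \left(45226 + \left(-109 + 210\right)\right) \left(\left(578 - 17086\right) - 25589\right) = \left(45226 + 101\right) \left(-16508 - 25589\right) = 45327 \left(-42097\right) = -1908130719$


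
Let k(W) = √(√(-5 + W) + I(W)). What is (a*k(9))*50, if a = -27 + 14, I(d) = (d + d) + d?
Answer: -650*√29 ≈ -3500.4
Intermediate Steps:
I(d) = 3*d (I(d) = 2*d + d = 3*d)
a = -13
k(W) = √(√(-5 + W) + 3*W)
(a*k(9))*50 = -13*√(√(-5 + 9) + 3*9)*50 = -13*√(√4 + 27)*50 = -13*√(2 + 27)*50 = -13*√29*50 = -650*√29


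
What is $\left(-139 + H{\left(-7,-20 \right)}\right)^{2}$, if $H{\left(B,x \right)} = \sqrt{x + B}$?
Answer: $19294 - 834 i \sqrt{3} \approx 19294.0 - 1444.5 i$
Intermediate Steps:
$H{\left(B,x \right)} = \sqrt{B + x}$
$\left(-139 + H{\left(-7,-20 \right)}\right)^{2} = \left(-139 + \sqrt{-7 - 20}\right)^{2} = \left(-139 + \sqrt{-27}\right)^{2} = \left(-139 + 3 i \sqrt{3}\right)^{2}$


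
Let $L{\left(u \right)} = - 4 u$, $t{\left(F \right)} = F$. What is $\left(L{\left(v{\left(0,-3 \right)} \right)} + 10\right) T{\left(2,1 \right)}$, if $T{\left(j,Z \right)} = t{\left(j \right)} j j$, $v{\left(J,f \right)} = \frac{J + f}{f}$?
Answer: $48$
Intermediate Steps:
$v{\left(J,f \right)} = \frac{J + f}{f}$
$T{\left(j,Z \right)} = j^{3}$ ($T{\left(j,Z \right)} = j j j = j^{2} j = j^{3}$)
$\left(L{\left(v{\left(0,-3 \right)} \right)} + 10\right) T{\left(2,1 \right)} = \left(- 4 \frac{0 - 3}{-3} + 10\right) 2^{3} = \left(- 4 \left(\left(- \frac{1}{3}\right) \left(-3\right)\right) + 10\right) 8 = \left(\left(-4\right) 1 + 10\right) 8 = \left(-4 + 10\right) 8 = 6 \cdot 8 = 48$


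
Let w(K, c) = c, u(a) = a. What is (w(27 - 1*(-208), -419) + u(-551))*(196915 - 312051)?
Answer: 111681920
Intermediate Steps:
(w(27 - 1*(-208), -419) + u(-551))*(196915 - 312051) = (-419 - 551)*(196915 - 312051) = -970*(-115136) = 111681920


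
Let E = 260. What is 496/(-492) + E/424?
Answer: -5149/13038 ≈ -0.39492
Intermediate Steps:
496/(-492) + E/424 = 496/(-492) + 260/424 = 496*(-1/492) + 260*(1/424) = -124/123 + 65/106 = -5149/13038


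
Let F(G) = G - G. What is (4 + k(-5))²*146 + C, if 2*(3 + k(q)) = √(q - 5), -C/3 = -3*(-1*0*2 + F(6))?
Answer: -219 + 146*I*√10 ≈ -219.0 + 461.69*I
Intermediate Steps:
F(G) = 0
C = 0 (C = -(-9)*(-1*0*2 + 0) = -(-9)*(0*2 + 0) = -(-9)*(0 + 0) = -(-9)*0 = -3*0 = 0)
k(q) = -3 + √(-5 + q)/2 (k(q) = -3 + √(q - 5)/2 = -3 + √(-5 + q)/2)
(4 + k(-5))²*146 + C = (4 + (-3 + √(-5 - 5)/2))²*146 + 0 = (4 + (-3 + √(-10)/2))²*146 + 0 = (4 + (-3 + (I*√10)/2))²*146 + 0 = (4 + (-3 + I*√10/2))²*146 + 0 = (1 + I*√10/2)²*146 + 0 = 146*(1 + I*√10/2)² + 0 = 146*(1 + I*√10/2)²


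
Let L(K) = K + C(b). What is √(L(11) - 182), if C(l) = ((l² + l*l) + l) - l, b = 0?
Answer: 3*I*√19 ≈ 13.077*I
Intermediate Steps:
C(l) = 2*l² (C(l) = ((l² + l²) + l) - l = (2*l² + l) - l = (l + 2*l²) - l = 2*l²)
L(K) = K (L(K) = K + 2*0² = K + 2*0 = K + 0 = K)
√(L(11) - 182) = √(11 - 182) = √(-171) = 3*I*√19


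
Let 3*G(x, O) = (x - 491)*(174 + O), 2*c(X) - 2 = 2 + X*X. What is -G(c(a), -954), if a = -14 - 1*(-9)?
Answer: -123890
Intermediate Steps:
a = -5 (a = -14 + 9 = -5)
c(X) = 2 + X²/2 (c(X) = 1 + (2 + X*X)/2 = 1 + (2 + X²)/2 = 1 + (1 + X²/2) = 2 + X²/2)
G(x, O) = (-491 + x)*(174 + O)/3 (G(x, O) = ((x - 491)*(174 + O))/3 = ((-491 + x)*(174 + O))/3 = (-491 + x)*(174 + O)/3)
-G(c(a), -954) = -(-28478 + 58*(2 + (½)*(-5)²) - 491/3*(-954) + (⅓)*(-954)*(2 + (½)*(-5)²)) = -(-28478 + 58*(2 + (½)*25) + 156138 + (⅓)*(-954)*(2 + (½)*25)) = -(-28478 + 58*(2 + 25/2) + 156138 + (⅓)*(-954)*(2 + 25/2)) = -(-28478 + 58*(29/2) + 156138 + (⅓)*(-954)*(29/2)) = -(-28478 + 841 + 156138 - 4611) = -1*123890 = -123890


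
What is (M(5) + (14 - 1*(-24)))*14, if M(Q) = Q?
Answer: 602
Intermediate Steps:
(M(5) + (14 - 1*(-24)))*14 = (5 + (14 - 1*(-24)))*14 = (5 + (14 + 24))*14 = (5 + 38)*14 = 43*14 = 602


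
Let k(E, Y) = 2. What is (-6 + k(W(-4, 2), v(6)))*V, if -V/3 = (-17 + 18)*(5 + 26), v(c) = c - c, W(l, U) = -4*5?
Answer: 372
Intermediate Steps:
W(l, U) = -20
v(c) = 0
V = -93 (V = -3*(-17 + 18)*(5 + 26) = -3*31 = -93)
(-6 + k(W(-4, 2), v(6)))*V = (-6 + 2)*(-93) = -4*(-93) = 372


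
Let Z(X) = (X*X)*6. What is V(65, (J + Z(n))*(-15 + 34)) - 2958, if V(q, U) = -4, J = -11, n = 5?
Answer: -2962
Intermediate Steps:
Z(X) = 6*X² (Z(X) = X²*6 = 6*X²)
V(65, (J + Z(n))*(-15 + 34)) - 2958 = -4 - 2958 = -2962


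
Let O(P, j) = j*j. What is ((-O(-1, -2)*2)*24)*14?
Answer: -2688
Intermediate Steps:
O(P, j) = j**2
((-O(-1, -2)*2)*24)*14 = ((-1*(-2)**2*2)*24)*14 = ((-1*4*2)*24)*14 = (-4*2*24)*14 = -8*24*14 = -192*14 = -2688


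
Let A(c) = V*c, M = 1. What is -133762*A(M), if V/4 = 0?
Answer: 0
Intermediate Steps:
V = 0 (V = 4*0 = 0)
A(c) = 0 (A(c) = 0*c = 0)
-133762*A(M) = -133762*0 = 0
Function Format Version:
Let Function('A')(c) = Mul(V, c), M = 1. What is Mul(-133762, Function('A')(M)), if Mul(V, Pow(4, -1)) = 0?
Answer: 0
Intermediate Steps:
V = 0 (V = Mul(4, 0) = 0)
Function('A')(c) = 0 (Function('A')(c) = Mul(0, c) = 0)
Mul(-133762, Function('A')(M)) = Mul(-133762, 0) = 0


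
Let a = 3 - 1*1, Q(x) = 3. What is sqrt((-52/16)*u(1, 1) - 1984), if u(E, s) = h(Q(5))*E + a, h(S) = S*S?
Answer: I*sqrt(8079)/2 ≈ 44.942*I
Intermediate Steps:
a = 2 (a = 3 - 1 = 2)
h(S) = S**2
u(E, s) = 2 + 9*E (u(E, s) = 3**2*E + 2 = 9*E + 2 = 2 + 9*E)
sqrt((-52/16)*u(1, 1) - 1984) = sqrt((-52/16)*(2 + 9*1) - 1984) = sqrt((-52/16)*(2 + 9) - 1984) = sqrt(-4*13/16*11 - 1984) = sqrt(-13/4*11 - 1984) = sqrt(-143/4 - 1984) = sqrt(-8079/4) = I*sqrt(8079)/2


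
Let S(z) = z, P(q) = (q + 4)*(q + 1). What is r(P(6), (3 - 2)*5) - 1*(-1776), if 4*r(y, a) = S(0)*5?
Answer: 1776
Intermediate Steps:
P(q) = (1 + q)*(4 + q) (P(q) = (4 + q)*(1 + q) = (1 + q)*(4 + q))
r(y, a) = 0 (r(y, a) = (0*5)/4 = (¼)*0 = 0)
r(P(6), (3 - 2)*5) - 1*(-1776) = 0 - 1*(-1776) = 0 + 1776 = 1776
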